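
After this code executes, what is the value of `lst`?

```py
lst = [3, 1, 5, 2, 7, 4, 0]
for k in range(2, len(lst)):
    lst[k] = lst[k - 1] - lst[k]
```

[3, 1, -4, -6, -13, -17, -17]

k=2: lst[2] = 1-5 = -4 → [3, 1, -4, 2, 7, 4, 0]
k=3: lst[3] = (-4)-2 = -6 → [3, 1, -4, -6, 7, 4, 0]
k=4: lst[4] = (-6)-7 = -13 → [3, 1, -4, -6, -13, 4, 0]
k=5: lst[5] = (-13)-4 = -17 → [3, 1, -4, -6, -13, -17, 0]
k=6: lst[6] = (-17)-0 = -17 → [3, 1, -4, -6, -13, -17, -17]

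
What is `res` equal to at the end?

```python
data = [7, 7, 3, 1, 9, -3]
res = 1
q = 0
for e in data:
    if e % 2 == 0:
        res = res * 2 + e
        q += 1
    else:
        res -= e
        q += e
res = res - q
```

-47

e=7: not even, res = 1-7 = -6; q=7
e=7: not even, res = (-6)-7 = -13; q=14
e=3: not even, res = (-13)-3 = -16; q=17
e=1: not even, res = (-16)-1 = -17; q=18
e=9: not even, res = (-17)-9 = -26; q=27
e=-3: not even, res = (-26)-(-3) = -23; q=24
res-q = (-23)-24 = -47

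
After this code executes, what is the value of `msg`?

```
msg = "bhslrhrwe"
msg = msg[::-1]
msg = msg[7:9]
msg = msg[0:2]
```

reverse → 'ewrhrlshb'
slice [7:9] → 'hb'
slice [0:2] → 'hb'

'hb'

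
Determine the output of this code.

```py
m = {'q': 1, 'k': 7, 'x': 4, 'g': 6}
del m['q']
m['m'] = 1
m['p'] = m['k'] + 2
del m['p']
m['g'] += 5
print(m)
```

del 'q' → {'k': 7, 'x': 4, 'g': 6}
m['m'] = 1 → {'k': 7, 'x': 4, 'g': 6, 'm': 1}
m['p'] = m['k']+2 = 9 → {'k': 7, 'x': 4, 'g': 6, 'm': 1, 'p': 9}
del 'p' → {'k': 7, 'x': 4, 'g': 6, 'm': 1}
m['g'] = 6+5 = 11 → {'k': 7, 'x': 4, 'g': 11, 'm': 1}

{'k': 7, 'x': 4, 'g': 11, 'm': 1}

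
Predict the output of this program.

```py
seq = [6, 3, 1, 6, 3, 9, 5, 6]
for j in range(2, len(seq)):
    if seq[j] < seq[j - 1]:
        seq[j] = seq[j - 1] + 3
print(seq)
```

j=2: 1<3, seq[2] = 3+3 = 6 → [6, 3, 6, 6, 3, 9, 5, 6]
j=3: 6>=6, unchanged → [6, 3, 6, 6, 3, 9, 5, 6]
j=4: 3<6, seq[4] = 6+3 = 9 → [6, 3, 6, 6, 9, 9, 5, 6]
j=5: 9>=9, unchanged → [6, 3, 6, 6, 9, 9, 5, 6]
j=6: 5<9, seq[6] = 9+3 = 12 → [6, 3, 6, 6, 9, 9, 12, 6]
j=7: 6<12, seq[7] = 12+3 = 15 → [6, 3, 6, 6, 9, 9, 12, 15]

[6, 3, 6, 6, 9, 9, 12, 15]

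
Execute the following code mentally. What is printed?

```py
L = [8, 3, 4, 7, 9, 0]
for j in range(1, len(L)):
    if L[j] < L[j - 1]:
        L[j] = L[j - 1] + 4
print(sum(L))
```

108

j=1: 3<8, L[1] = 8+4 = 12 → [8, 12, 4, 7, 9, 0]
j=2: 4<12, L[2] = 12+4 = 16 → [8, 12, 16, 7, 9, 0]
j=3: 7<16, L[3] = 16+4 = 20 → [8, 12, 16, 20, 9, 0]
j=4: 9<20, L[4] = 20+4 = 24 → [8, 12, 16, 20, 24, 0]
j=5: 0<24, L[5] = 24+4 = 28 → [8, 12, 16, 20, 24, 28]
sum = 108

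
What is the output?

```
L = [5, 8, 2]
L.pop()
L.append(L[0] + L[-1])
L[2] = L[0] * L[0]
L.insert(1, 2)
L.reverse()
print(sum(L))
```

40

pop() removes 2 → [5, 8]
append L[0]+L[-1] = 5+8 = 13 → [5, 8, 13]
L[2] = L[0]*L[0] = 5*5 = 25 → [5, 8, 25]
insert 2 at 1 → [5, 2, 8, 25]
reverse → [25, 8, 2, 5]
sum = 40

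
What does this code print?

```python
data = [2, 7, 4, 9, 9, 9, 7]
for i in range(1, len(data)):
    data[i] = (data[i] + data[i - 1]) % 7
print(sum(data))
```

24

i=1: data[1] = (7+2)%7 = 2 → [2, 2, 4, 9, 9, 9, 7]
i=2: data[2] = (4+2)%7 = 6 → [2, 2, 6, 9, 9, 9, 7]
i=3: data[3] = (9+6)%7 = 1 → [2, 2, 6, 1, 9, 9, 7]
i=4: data[4] = (9+1)%7 = 3 → [2, 2, 6, 1, 3, 9, 7]
i=5: data[5] = (9+3)%7 = 5 → [2, 2, 6, 1, 3, 5, 7]
i=6: data[6] = (7+5)%7 = 5 → [2, 2, 6, 1, 3, 5, 5]
sum = 24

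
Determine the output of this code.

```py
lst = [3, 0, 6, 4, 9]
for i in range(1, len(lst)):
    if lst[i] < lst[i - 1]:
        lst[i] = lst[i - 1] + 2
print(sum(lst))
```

31

i=1: 0<3, lst[1] = 3+2 = 5 → [3, 5, 6, 4, 9]
i=2: 6>=5, unchanged → [3, 5, 6, 4, 9]
i=3: 4<6, lst[3] = 6+2 = 8 → [3, 5, 6, 8, 9]
i=4: 9>=8, unchanged → [3, 5, 6, 8, 9]
sum = 31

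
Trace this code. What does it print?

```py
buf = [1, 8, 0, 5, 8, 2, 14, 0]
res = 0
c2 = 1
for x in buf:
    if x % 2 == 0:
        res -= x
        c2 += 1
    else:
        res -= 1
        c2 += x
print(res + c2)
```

-21

x=1: not even, res = 0-1 = -1; c2=2
x=8: even, res = (-1)-8 = -9; c2=3
x=0: even, res = (-9)-0 = -9; c2=4
x=5: not even, res = (-9)-1 = -10; c2=9
x=8: even, res = (-10)-8 = -18; c2=10
x=2: even, res = (-18)-2 = -20; c2=11
x=14: even, res = (-20)-14 = -34; c2=12
x=0: even, res = (-34)-0 = -34; c2=13
res+c2 = (-34)+13 = -21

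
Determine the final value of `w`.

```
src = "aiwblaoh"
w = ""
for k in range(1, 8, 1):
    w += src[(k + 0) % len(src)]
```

k=1: add src[1]='i' → 'i'
k=2: add src[2]='w' → 'iw'
k=3: add src[3]='b' → 'iwb'
k=4: add src[4]='l' → 'iwbl'
k=5: add src[5]='a' → 'iwbla'
k=6: add src[6]='o' → 'iwblao'
k=7: add src[7]='h' → 'iwblaoh'

'iwblaoh'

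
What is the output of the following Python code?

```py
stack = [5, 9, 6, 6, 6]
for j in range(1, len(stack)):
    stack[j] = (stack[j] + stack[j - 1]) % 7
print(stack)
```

j=1: stack[1] = (9+5)%7 = 0 → [5, 0, 6, 6, 6]
j=2: stack[2] = (6+0)%7 = 6 → [5, 0, 6, 6, 6]
j=3: stack[3] = (6+6)%7 = 5 → [5, 0, 6, 5, 6]
j=4: stack[4] = (6+5)%7 = 4 → [5, 0, 6, 5, 4]

[5, 0, 6, 5, 4]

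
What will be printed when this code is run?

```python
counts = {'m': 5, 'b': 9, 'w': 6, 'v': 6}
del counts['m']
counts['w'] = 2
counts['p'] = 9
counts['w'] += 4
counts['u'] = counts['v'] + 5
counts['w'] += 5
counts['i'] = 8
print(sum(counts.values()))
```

del 'm' → {'b': 9, 'w': 6, 'v': 6}
counts['w'] = 2 → {'b': 9, 'w': 2, 'v': 6}
counts['p'] = 9 → {'b': 9, 'w': 2, 'v': 6, 'p': 9}
counts['w'] = 2+4 = 6 → {'b': 9, 'w': 6, 'v': 6, 'p': 9}
counts['u'] = counts['v']+5 = 11 → {'b': 9, 'w': 6, 'v': 6, 'p': 9, 'u': 11}
counts['w'] = 6+5 = 11 → {'b': 9, 'w': 11, 'v': 6, 'p': 9, 'u': 11}
counts['i'] = 8 → {'b': 9, 'w': 11, 'v': 6, 'p': 9, 'u': 11, 'i': 8}
sum of values = 54

54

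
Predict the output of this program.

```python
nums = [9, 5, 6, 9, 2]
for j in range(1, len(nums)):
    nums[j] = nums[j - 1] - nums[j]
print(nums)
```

j=1: nums[1] = 9-5 = 4 → [9, 4, 6, 9, 2]
j=2: nums[2] = 4-6 = -2 → [9, 4, -2, 9, 2]
j=3: nums[3] = (-2)-9 = -11 → [9, 4, -2, -11, 2]
j=4: nums[4] = (-11)-2 = -13 → [9, 4, -2, -11, -13]

[9, 4, -2, -11, -13]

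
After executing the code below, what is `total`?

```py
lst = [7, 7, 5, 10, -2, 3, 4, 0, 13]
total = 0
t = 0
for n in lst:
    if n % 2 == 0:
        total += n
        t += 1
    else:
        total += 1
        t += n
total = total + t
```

56

n=7: not even, total = 0+1 = 1; t=7
n=7: not even, total = 1+1 = 2; t=14
n=5: not even, total = 2+1 = 3; t=19
n=10: even, total = 3+10 = 13; t=20
n=-2: even, total = 13+(-2) = 11; t=21
n=3: not even, total = 11+1 = 12; t=24
n=4: even, total = 12+4 = 16; t=25
n=0: even, total = 16+0 = 16; t=26
n=13: not even, total = 16+1 = 17; t=39
total+t = 17+39 = 56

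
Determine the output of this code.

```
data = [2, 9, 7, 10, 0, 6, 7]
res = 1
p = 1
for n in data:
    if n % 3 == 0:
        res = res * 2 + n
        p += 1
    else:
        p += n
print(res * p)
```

1500

n=2: not %3==0; p=3
n=9: %3==0, res = 1*2+9 = 11; p=4
n=7: not %3==0; p=11
n=10: not %3==0; p=21
n=0: %3==0, res = 11*2+0 = 22; p=22
n=6: %3==0, res = 22*2+6 = 50; p=23
n=7: not %3==0; p=30
res*p = 50*30 = 1500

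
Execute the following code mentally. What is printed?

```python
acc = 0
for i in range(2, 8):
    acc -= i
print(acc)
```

-27

i=2: acc = 0-2 = -2
i=3: acc = (-2)-3 = -5
i=4: acc = (-5)-4 = -9
i=5: acc = (-9)-5 = -14
i=6: acc = (-14)-6 = -20
i=7: acc = (-20)-7 = -27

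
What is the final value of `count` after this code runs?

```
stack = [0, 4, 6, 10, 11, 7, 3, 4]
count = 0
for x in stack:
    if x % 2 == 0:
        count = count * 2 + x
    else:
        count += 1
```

x=0: even, count = 0*2+0 = 0
x=4: even, count = 0*2+4 = 4
x=6: even, count = 4*2+6 = 14
x=10: even, count = 14*2+10 = 38
x=11: not even, count = 38+1 = 39
x=7: not even, count = 39+1 = 40
x=3: not even, count = 40+1 = 41
x=4: even, count = 41*2+4 = 86

86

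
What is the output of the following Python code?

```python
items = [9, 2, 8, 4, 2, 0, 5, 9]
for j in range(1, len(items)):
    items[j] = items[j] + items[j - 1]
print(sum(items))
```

j=1: items[1] = 2+9 = 11 → [9, 11, 8, 4, 2, 0, 5, 9]
j=2: items[2] = 8+11 = 19 → [9, 11, 19, 4, 2, 0, 5, 9]
j=3: items[3] = 4+19 = 23 → [9, 11, 19, 23, 2, 0, 5, 9]
j=4: items[4] = 2+23 = 25 → [9, 11, 19, 23, 25, 0, 5, 9]
j=5: items[5] = 0+25 = 25 → [9, 11, 19, 23, 25, 25, 5, 9]
j=6: items[6] = 5+25 = 30 → [9, 11, 19, 23, 25, 25, 30, 9]
j=7: items[7] = 9+30 = 39 → [9, 11, 19, 23, 25, 25, 30, 39]
sum = 181

181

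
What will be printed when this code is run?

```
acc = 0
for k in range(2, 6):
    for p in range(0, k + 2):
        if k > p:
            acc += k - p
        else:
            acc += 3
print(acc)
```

58

k=2,p=0: 2>0, acc = 0+2 = 2
k=2,p=1: 2>1, acc = 2+1 = 3
k=2,p=2: not 2>2, acc = 3+3 = 6
k=2,p=3: not 2>3, acc = 6+3 = 9
k=3,p=0: 3>0, acc = 9+3 = 12
k=3,p=1: 3>1, acc = 12+2 = 14
k=3,p=2: 3>2, acc = 14+1 = 15
k=3,p=3: not 3>3, acc = 15+3 = 18
k=3,p=4: not 3>4, acc = 18+3 = 21
k=4,p=0: 4>0, acc = 21+4 = 25
k=4,p=1: 4>1, acc = 25+3 = 28
k=4,p=2: 4>2, acc = 28+2 = 30
k=4,p=3: 4>3, acc = 30+1 = 31
k=4,p=4: not 4>4, acc = 31+3 = 34
k=4,p=5: not 4>5, acc = 34+3 = 37
k=5,p=0: 5>0, acc = 37+5 = 42
k=5,p=1: 5>1, acc = 42+4 = 46
k=5,p=2: 5>2, acc = 46+3 = 49
k=5,p=3: 5>3, acc = 49+2 = 51
k=5,p=4: 5>4, acc = 51+1 = 52
k=5,p=5: not 5>5, acc = 52+3 = 55
k=5,p=6: not 5>6, acc = 55+3 = 58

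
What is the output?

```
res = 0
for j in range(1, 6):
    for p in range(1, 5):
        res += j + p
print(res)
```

j=1,p=1: res = 0+2 = 2
j=1,p=2: res = 2+3 = 5
j=1,p=3: res = 5+4 = 9
j=1,p=4: res = 9+5 = 14
j=2,p=1: res = 14+3 = 17
j=2,p=2: res = 17+4 = 21
j=2,p=3: res = 21+5 = 26
j=2,p=4: res = 26+6 = 32
j=3,p=1: res = 32+4 = 36
j=3,p=2: res = 36+5 = 41
j=3,p=3: res = 41+6 = 47
j=3,p=4: res = 47+7 = 54
j=4,p=1: res = 54+5 = 59
j=4,p=2: res = 59+6 = 65
j=4,p=3: res = 65+7 = 72
j=4,p=4: res = 72+8 = 80
j=5,p=1: res = 80+6 = 86
j=5,p=2: res = 86+7 = 93
j=5,p=3: res = 93+8 = 101
j=5,p=4: res = 101+9 = 110

110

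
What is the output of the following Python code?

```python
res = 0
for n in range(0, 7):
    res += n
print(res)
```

n=0: res = 0+0 = 0
n=1: res = 0+1 = 1
n=2: res = 1+2 = 3
n=3: res = 3+3 = 6
n=4: res = 6+4 = 10
n=5: res = 10+5 = 15
n=6: res = 15+6 = 21

21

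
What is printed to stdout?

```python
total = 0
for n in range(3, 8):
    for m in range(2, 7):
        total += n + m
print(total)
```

225

n=3,m=2: total = 0+5 = 5
n=3,m=3: total = 5+6 = 11
n=3,m=4: total = 11+7 = 18
n=3,m=5: total = 18+8 = 26
n=3,m=6: total = 26+9 = 35
n=4,m=2: total = 35+6 = 41
n=4,m=3: total = 41+7 = 48
n=4,m=4: total = 48+8 = 56
n=4,m=5: total = 56+9 = 65
n=4,m=6: total = 65+10 = 75
n=5,m=2: total = 75+7 = 82
n=5,m=3: total = 82+8 = 90
n=5,m=4: total = 90+9 = 99
n=5,m=5: total = 99+10 = 109
n=5,m=6: total = 109+11 = 120
n=6,m=2: total = 120+8 = 128
n=6,m=3: total = 128+9 = 137
n=6,m=4: total = 137+10 = 147
n=6,m=5: total = 147+11 = 158
n=6,m=6: total = 158+12 = 170
n=7,m=2: total = 170+9 = 179
n=7,m=3: total = 179+10 = 189
n=7,m=4: total = 189+11 = 200
n=7,m=5: total = 200+12 = 212
n=7,m=6: total = 212+13 = 225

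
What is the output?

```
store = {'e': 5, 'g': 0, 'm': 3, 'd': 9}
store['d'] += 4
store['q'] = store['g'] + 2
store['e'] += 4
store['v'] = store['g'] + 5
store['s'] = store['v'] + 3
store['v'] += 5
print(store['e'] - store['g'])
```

9

store['d'] = 9+4 = 13 → {'e': 5, 'g': 0, 'm': 3, 'd': 13}
store['q'] = store['g']+2 = 2 → {'e': 5, 'g': 0, 'm': 3, 'd': 13, 'q': 2}
store['e'] = 5+4 = 9 → {'e': 9, 'g': 0, 'm': 3, 'd': 13, 'q': 2}
store['v'] = store['g']+5 = 5 → {'e': 9, 'g': 0, 'm': 3, 'd': 13, 'q': 2, 'v': 5}
store['s'] = store['v']+3 = 8 → {'e': 9, 'g': 0, 'm': 3, 'd': 13, 'q': 2, 'v': 5, 's': 8}
store['v'] = 5+5 = 10 → {'e': 9, 'g': 0, 'm': 3, 'd': 13, 'q': 2, 'v': 10, 's': 8}
store['e']-store['g'] = 9-0 = 9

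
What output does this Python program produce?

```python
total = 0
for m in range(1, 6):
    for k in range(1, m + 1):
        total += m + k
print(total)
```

m=1,k=1: total = 0+2 = 2
m=2,k=1: total = 2+3 = 5
m=2,k=2: total = 5+4 = 9
m=3,k=1: total = 9+4 = 13
m=3,k=2: total = 13+5 = 18
m=3,k=3: total = 18+6 = 24
m=4,k=1: total = 24+5 = 29
m=4,k=2: total = 29+6 = 35
m=4,k=3: total = 35+7 = 42
m=4,k=4: total = 42+8 = 50
m=5,k=1: total = 50+6 = 56
m=5,k=2: total = 56+7 = 63
m=5,k=3: total = 63+8 = 71
m=5,k=4: total = 71+9 = 80
m=5,k=5: total = 80+10 = 90

90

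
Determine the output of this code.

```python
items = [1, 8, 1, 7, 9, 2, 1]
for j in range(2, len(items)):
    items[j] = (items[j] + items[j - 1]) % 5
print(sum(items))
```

19

j=2: items[2] = (1+8)%5 = 4 → [1, 8, 4, 7, 9, 2, 1]
j=3: items[3] = (7+4)%5 = 1 → [1, 8, 4, 1, 9, 2, 1]
j=4: items[4] = (9+1)%5 = 0 → [1, 8, 4, 1, 0, 2, 1]
j=5: items[5] = (2+0)%5 = 2 → [1, 8, 4, 1, 0, 2, 1]
j=6: items[6] = (1+2)%5 = 3 → [1, 8, 4, 1, 0, 2, 3]
sum = 19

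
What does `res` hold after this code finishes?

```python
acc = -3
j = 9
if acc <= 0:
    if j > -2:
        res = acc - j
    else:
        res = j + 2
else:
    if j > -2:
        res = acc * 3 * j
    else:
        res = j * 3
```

acc=-3, j=9
acc <= 0 is True; j > -2 is True
→ res = acc - j = -12

-12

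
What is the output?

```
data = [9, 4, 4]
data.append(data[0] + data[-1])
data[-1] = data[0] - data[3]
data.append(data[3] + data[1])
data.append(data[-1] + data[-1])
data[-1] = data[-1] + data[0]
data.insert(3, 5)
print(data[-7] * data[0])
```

81

append data[0]+data[-1] = 9+4 = 13 → [9, 4, 4, 13]
data[-1] = data[0]-data[3] = 9-13 = -4 → [9, 4, 4, -4]
append data[3]+data[1] = (-4)+4 = 0 → [9, 4, 4, -4, 0]
append data[-1]+data[-1] = 0+0 = 0 → [9, 4, 4, -4, 0, 0]
data[-1] = data[-1]+data[0] = 0+9 = 9 → [9, 4, 4, -4, 0, 9]
insert 5 at 3 → [9, 4, 4, 5, -4, 0, 9]
data[-7]*data[0] = 9*9 = 81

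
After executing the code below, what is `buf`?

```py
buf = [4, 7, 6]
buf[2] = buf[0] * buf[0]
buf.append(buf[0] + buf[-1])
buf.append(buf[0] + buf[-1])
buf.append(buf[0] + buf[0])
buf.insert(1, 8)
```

[4, 8, 7, 16, 20, 24, 8]

buf[2] = buf[0]*buf[0] = 4*4 = 16 → [4, 7, 16]
append buf[0]+buf[-1] = 4+16 = 20 → [4, 7, 16, 20]
append buf[0]+buf[-1] = 4+20 = 24 → [4, 7, 16, 20, 24]
append buf[0]+buf[0] = 4+4 = 8 → [4, 7, 16, 20, 24, 8]
insert 8 at 1 → [4, 8, 7, 16, 20, 24, 8]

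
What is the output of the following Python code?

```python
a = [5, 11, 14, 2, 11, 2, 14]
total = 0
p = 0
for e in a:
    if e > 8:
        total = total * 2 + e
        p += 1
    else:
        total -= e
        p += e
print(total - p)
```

e=5: not >8, total = 0-5 = -5; p=5
e=11: >8, total = (-5)*2+11 = 1; p=6
e=14: >8, total = 1*2+14 = 16; p=7
e=2: not >8, total = 16-2 = 14; p=9
e=11: >8, total = 14*2+11 = 39; p=10
e=2: not >8, total = 39-2 = 37; p=12
e=14: >8, total = 37*2+14 = 88; p=13
total-p = 88-13 = 75

75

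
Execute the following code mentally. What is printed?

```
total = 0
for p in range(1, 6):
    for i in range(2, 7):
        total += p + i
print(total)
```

175

p=1,i=2: total = 0+3 = 3
p=1,i=3: total = 3+4 = 7
p=1,i=4: total = 7+5 = 12
p=1,i=5: total = 12+6 = 18
p=1,i=6: total = 18+7 = 25
p=2,i=2: total = 25+4 = 29
p=2,i=3: total = 29+5 = 34
p=2,i=4: total = 34+6 = 40
p=2,i=5: total = 40+7 = 47
p=2,i=6: total = 47+8 = 55
p=3,i=2: total = 55+5 = 60
p=3,i=3: total = 60+6 = 66
p=3,i=4: total = 66+7 = 73
p=3,i=5: total = 73+8 = 81
p=3,i=6: total = 81+9 = 90
p=4,i=2: total = 90+6 = 96
p=4,i=3: total = 96+7 = 103
p=4,i=4: total = 103+8 = 111
p=4,i=5: total = 111+9 = 120
p=4,i=6: total = 120+10 = 130
p=5,i=2: total = 130+7 = 137
p=5,i=3: total = 137+8 = 145
p=5,i=4: total = 145+9 = 154
p=5,i=5: total = 154+10 = 164
p=5,i=6: total = 164+11 = 175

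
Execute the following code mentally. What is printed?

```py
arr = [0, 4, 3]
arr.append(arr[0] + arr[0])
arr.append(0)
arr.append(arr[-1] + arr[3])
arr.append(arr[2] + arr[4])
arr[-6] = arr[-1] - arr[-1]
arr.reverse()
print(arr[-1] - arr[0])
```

-3

append arr[0]+arr[0] = 0+0 = 0 → [0, 4, 3, 0]
append 0 → [0, 4, 3, 0, 0]
append arr[-1]+arr[3] = 0+0 = 0 → [0, 4, 3, 0, 0, 0]
append arr[2]+arr[4] = 3+0 = 3 → [0, 4, 3, 0, 0, 0, 3]
arr[-6] = arr[-1]-arr[-1] = 3-3 = 0 → [0, 0, 3, 0, 0, 0, 3]
reverse → [3, 0, 0, 0, 3, 0, 0]
arr[-1]-arr[0] = 0-3 = -3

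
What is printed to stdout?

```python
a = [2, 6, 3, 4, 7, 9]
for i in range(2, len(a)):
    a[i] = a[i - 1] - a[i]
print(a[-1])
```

i=2: a[2] = 6-3 = 3 → [2, 6, 3, 4, 7, 9]
i=3: a[3] = 3-4 = -1 → [2, 6, 3, -1, 7, 9]
i=4: a[4] = (-1)-7 = -8 → [2, 6, 3, -1, -8, 9]
i=5: a[5] = (-8)-9 = -17 → [2, 6, 3, -1, -8, -17]

-17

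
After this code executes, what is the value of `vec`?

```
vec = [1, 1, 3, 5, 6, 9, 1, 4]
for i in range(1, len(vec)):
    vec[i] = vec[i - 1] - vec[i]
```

[1, 0, -3, -8, -14, -23, -24, -28]

i=1: vec[1] = 1-1 = 0 → [1, 0, 3, 5, 6, 9, 1, 4]
i=2: vec[2] = 0-3 = -3 → [1, 0, -3, 5, 6, 9, 1, 4]
i=3: vec[3] = (-3)-5 = -8 → [1, 0, -3, -8, 6, 9, 1, 4]
i=4: vec[4] = (-8)-6 = -14 → [1, 0, -3, -8, -14, 9, 1, 4]
i=5: vec[5] = (-14)-9 = -23 → [1, 0, -3, -8, -14, -23, 1, 4]
i=6: vec[6] = (-23)-1 = -24 → [1, 0, -3, -8, -14, -23, -24, 4]
i=7: vec[7] = (-24)-4 = -28 → [1, 0, -3, -8, -14, -23, -24, -28]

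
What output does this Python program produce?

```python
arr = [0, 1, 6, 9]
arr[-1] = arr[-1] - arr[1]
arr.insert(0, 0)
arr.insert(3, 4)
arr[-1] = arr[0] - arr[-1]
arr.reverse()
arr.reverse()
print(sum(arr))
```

arr[-1] = arr[-1]-arr[1] = 9-1 = 8 → [0, 1, 6, 8]
insert 0 at 0 → [0, 0, 1, 6, 8]
insert 4 at 3 → [0, 0, 1, 4, 6, 8]
arr[-1] = arr[0]-arr[-1] = 0-8 = -8 → [0, 0, 1, 4, 6, -8]
reverse → [-8, 6, 4, 1, 0, 0]
reverse → [0, 0, 1, 4, 6, -8]
sum = 3

3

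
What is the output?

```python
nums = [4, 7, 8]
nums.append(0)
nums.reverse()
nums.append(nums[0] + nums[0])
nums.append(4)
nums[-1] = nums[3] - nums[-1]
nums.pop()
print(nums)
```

append 0 → [4, 7, 8, 0]
reverse → [0, 8, 7, 4]
append nums[0]+nums[0] = 0+0 = 0 → [0, 8, 7, 4, 0]
append 4 → [0, 8, 7, 4, 0, 4]
nums[-1] = nums[3]-nums[-1] = 4-4 = 0 → [0, 8, 7, 4, 0, 0]
pop() removes 0 → [0, 8, 7, 4, 0]

[0, 8, 7, 4, 0]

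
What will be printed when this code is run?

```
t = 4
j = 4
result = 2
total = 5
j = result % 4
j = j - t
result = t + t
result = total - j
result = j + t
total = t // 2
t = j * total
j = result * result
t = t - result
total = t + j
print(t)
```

-6

j = 2%4 = 2
j = 2-4 = -2
result = 4+4 = 8
result = 5-(-2) = 7
result = (-2)+4 = 2
total = 4//2 = 2
t = (-2)*2 = -4
j = 2*2 = 4
t = (-4)-2 = -6
total = (-6)+4 = -2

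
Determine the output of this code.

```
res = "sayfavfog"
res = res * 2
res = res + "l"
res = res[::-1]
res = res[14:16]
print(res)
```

repeat ×2 → 'sayfavfogsayfavfog'
+ 'l' → 'sayfavfogsayfavfogl'
reverse → 'lgofvafyasgofvafyas'
slice [14:16] → 'af'

af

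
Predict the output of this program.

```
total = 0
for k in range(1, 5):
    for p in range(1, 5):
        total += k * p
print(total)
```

100

k=1,p=1: total = 0+1 = 1
k=1,p=2: total = 1+2 = 3
k=1,p=3: total = 3+3 = 6
k=1,p=4: total = 6+4 = 10
k=2,p=1: total = 10+2 = 12
k=2,p=2: total = 12+4 = 16
k=2,p=3: total = 16+6 = 22
k=2,p=4: total = 22+8 = 30
k=3,p=1: total = 30+3 = 33
k=3,p=2: total = 33+6 = 39
k=3,p=3: total = 39+9 = 48
k=3,p=4: total = 48+12 = 60
k=4,p=1: total = 60+4 = 64
k=4,p=2: total = 64+8 = 72
k=4,p=3: total = 72+12 = 84
k=4,p=4: total = 84+16 = 100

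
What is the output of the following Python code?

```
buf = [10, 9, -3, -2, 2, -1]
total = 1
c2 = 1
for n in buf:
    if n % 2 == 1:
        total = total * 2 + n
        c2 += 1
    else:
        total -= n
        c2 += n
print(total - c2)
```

-57

n=10: not odd, total = 1-10 = -9; c2=11
n=9: odd, total = (-9)*2+9 = -9; c2=12
n=-3: odd, total = (-9)*2+(-3) = -21; c2=13
n=-2: not odd, total = (-21)-(-2) = -19; c2=11
n=2: not odd, total = (-19)-2 = -21; c2=13
n=-1: odd, total = (-21)*2+(-1) = -43; c2=14
total-c2 = (-43)-14 = -57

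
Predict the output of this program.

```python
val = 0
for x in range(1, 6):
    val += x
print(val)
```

15

x=1: val = 0+1 = 1
x=2: val = 1+2 = 3
x=3: val = 3+3 = 6
x=4: val = 6+4 = 10
x=5: val = 10+5 = 15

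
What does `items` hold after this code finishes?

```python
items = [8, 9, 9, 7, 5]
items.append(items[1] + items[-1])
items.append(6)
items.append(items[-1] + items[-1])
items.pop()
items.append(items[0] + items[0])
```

append items[1]+items[-1] = 9+5 = 14 → [8, 9, 9, 7, 5, 14]
append 6 → [8, 9, 9, 7, 5, 14, 6]
append items[-1]+items[-1] = 6+6 = 12 → [8, 9, 9, 7, 5, 14, 6, 12]
pop() removes 12 → [8, 9, 9, 7, 5, 14, 6]
append items[0]+items[0] = 8+8 = 16 → [8, 9, 9, 7, 5, 14, 6, 16]

[8, 9, 9, 7, 5, 14, 6, 16]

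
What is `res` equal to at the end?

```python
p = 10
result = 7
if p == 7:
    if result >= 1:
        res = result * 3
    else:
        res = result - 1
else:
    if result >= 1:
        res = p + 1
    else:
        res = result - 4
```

11

p=10, result=7
p == 7 is False; result >= 1 is True
→ res = p + 1 = 11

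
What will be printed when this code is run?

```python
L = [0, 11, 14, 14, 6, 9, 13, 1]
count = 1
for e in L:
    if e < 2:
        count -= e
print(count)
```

e=0: <2, count = 1-0 = 1
e=11: not <2
e=14: not <2
e=14: not <2
e=6: not <2
e=9: not <2
e=13: not <2
e=1: <2, count = 1-1 = 0

0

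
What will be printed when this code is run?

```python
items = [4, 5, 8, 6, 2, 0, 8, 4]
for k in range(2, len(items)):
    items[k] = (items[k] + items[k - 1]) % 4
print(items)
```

k=2: items[2] = (8+5)%4 = 1 → [4, 5, 1, 6, 2, 0, 8, 4]
k=3: items[3] = (6+1)%4 = 3 → [4, 5, 1, 3, 2, 0, 8, 4]
k=4: items[4] = (2+3)%4 = 1 → [4, 5, 1, 3, 1, 0, 8, 4]
k=5: items[5] = (0+1)%4 = 1 → [4, 5, 1, 3, 1, 1, 8, 4]
k=6: items[6] = (8+1)%4 = 1 → [4, 5, 1, 3, 1, 1, 1, 4]
k=7: items[7] = (4+1)%4 = 1 → [4, 5, 1, 3, 1, 1, 1, 1]

[4, 5, 1, 3, 1, 1, 1, 1]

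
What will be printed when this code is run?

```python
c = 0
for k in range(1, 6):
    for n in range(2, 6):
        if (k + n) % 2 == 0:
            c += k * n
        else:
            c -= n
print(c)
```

k=1,n=2: odd sum, c = 0-2 = -2
k=1,n=3: even sum, c = (-2)+3 = 1
k=1,n=4: odd sum, c = 1-4 = -3
k=1,n=5: even sum, c = (-3)+5 = 2
k=2,n=2: even sum, c = 2+4 = 6
k=2,n=3: odd sum, c = 6-3 = 3
k=2,n=4: even sum, c = 3+8 = 11
k=2,n=5: odd sum, c = 11-5 = 6
k=3,n=2: odd sum, c = 6-2 = 4
k=3,n=3: even sum, c = 4+9 = 13
k=3,n=4: odd sum, c = 13-4 = 9
k=3,n=5: even sum, c = 9+15 = 24
k=4,n=2: even sum, c = 24+8 = 32
k=4,n=3: odd sum, c = 32-3 = 29
k=4,n=4: even sum, c = 29+16 = 45
k=4,n=5: odd sum, c = 45-5 = 40
k=5,n=2: odd sum, c = 40-2 = 38
k=5,n=3: even sum, c = 38+15 = 53
k=5,n=4: odd sum, c = 53-4 = 49
k=5,n=5: even sum, c = 49+25 = 74

74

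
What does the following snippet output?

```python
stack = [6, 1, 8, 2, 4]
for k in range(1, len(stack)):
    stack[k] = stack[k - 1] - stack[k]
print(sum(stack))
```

-6

k=1: stack[1] = 6-1 = 5 → [6, 5, 8, 2, 4]
k=2: stack[2] = 5-8 = -3 → [6, 5, -3, 2, 4]
k=3: stack[3] = (-3)-2 = -5 → [6, 5, -3, -5, 4]
k=4: stack[4] = (-5)-4 = -9 → [6, 5, -3, -5, -9]
sum = -6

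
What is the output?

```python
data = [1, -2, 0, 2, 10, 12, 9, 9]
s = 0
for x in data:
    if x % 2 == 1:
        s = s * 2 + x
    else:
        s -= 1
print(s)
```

11

x=1: odd, s = 0*2+1 = 1
x=-2: not odd, s = 1-1 = 0
x=0: not odd, s = 0-1 = -1
x=2: not odd, s = (-1)-1 = -2
x=10: not odd, s = (-2)-1 = -3
x=12: not odd, s = (-3)-1 = -4
x=9: odd, s = (-4)*2+9 = 1
x=9: odd, s = 1*2+9 = 11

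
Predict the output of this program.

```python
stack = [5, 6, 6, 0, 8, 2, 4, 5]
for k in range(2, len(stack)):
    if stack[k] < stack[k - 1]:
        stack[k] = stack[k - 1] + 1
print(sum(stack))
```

62

k=2: 6>=6, unchanged → [5, 6, 6, 0, 8, 2, 4, 5]
k=3: 0<6, stack[3] = 6+1 = 7 → [5, 6, 6, 7, 8, 2, 4, 5]
k=4: 8>=7, unchanged → [5, 6, 6, 7, 8, 2, 4, 5]
k=5: 2<8, stack[5] = 8+1 = 9 → [5, 6, 6, 7, 8, 9, 4, 5]
k=6: 4<9, stack[6] = 9+1 = 10 → [5, 6, 6, 7, 8, 9, 10, 5]
k=7: 5<10, stack[7] = 10+1 = 11 → [5, 6, 6, 7, 8, 9, 10, 11]
sum = 62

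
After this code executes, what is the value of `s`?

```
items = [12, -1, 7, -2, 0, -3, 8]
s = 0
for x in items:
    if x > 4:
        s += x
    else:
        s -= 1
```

23

x=12: >4, s = 0+12 = 12
x=-1: not >4, s = 12-1 = 11
x=7: >4, s = 11+7 = 18
x=-2: not >4, s = 18-1 = 17
x=0: not >4, s = 17-1 = 16
x=-3: not >4, s = 16-1 = 15
x=8: >4, s = 15+8 = 23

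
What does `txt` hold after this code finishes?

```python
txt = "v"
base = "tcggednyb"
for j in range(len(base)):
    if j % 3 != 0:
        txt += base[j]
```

j=0: skip
j=1: add 'c' → 'vc'
j=2: add 'g' → 'vcg'
j=3: skip
j=4: add 'e' → 'vcge'
j=5: add 'd' → 'vcged'
j=6: skip
j=7: add 'y' → 'vcgedy'
j=8: add 'b' → 'vcgedyb'

'vcgedyb'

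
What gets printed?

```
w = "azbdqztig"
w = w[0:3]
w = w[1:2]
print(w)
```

slice [0:3] → 'azb'
slice [1:2] → 'z'

z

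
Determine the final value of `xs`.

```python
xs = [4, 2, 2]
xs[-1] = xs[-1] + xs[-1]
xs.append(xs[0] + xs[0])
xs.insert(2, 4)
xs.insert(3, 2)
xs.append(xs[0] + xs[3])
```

xs[-1] = xs[-1]+xs[-1] = 2+2 = 4 → [4, 2, 4]
append xs[0]+xs[0] = 4+4 = 8 → [4, 2, 4, 8]
insert 4 at 2 → [4, 2, 4, 4, 8]
insert 2 at 3 → [4, 2, 4, 2, 4, 8]
append xs[0]+xs[3] = 4+2 = 6 → [4, 2, 4, 2, 4, 8, 6]

[4, 2, 4, 2, 4, 8, 6]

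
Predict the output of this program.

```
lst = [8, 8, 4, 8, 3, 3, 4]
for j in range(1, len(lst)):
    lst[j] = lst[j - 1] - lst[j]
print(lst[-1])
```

j=1: lst[1] = 8-8 = 0 → [8, 0, 4, 8, 3, 3, 4]
j=2: lst[2] = 0-4 = -4 → [8, 0, -4, 8, 3, 3, 4]
j=3: lst[3] = (-4)-8 = -12 → [8, 0, -4, -12, 3, 3, 4]
j=4: lst[4] = (-12)-3 = -15 → [8, 0, -4, -12, -15, 3, 4]
j=5: lst[5] = (-15)-3 = -18 → [8, 0, -4, -12, -15, -18, 4]
j=6: lst[6] = (-18)-4 = -22 → [8, 0, -4, -12, -15, -18, -22]

-22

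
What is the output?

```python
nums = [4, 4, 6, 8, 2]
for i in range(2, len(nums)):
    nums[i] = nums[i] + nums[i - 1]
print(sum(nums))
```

i=2: nums[2] = 6+4 = 10 → [4, 4, 10, 8, 2]
i=3: nums[3] = 8+10 = 18 → [4, 4, 10, 18, 2]
i=4: nums[4] = 2+18 = 20 → [4, 4, 10, 18, 20]
sum = 56

56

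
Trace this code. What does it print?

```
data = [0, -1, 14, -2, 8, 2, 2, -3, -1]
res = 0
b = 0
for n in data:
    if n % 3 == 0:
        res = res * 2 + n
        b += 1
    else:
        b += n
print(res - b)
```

n=0: %3==0, res = 0*2+0 = 0; b=1
n=-1: not %3==0; b=0
n=14: not %3==0; b=14
n=-2: not %3==0; b=12
n=8: not %3==0; b=20
n=2: not %3==0; b=22
n=2: not %3==0; b=24
n=-3: %3==0, res = 0*2+(-3) = -3; b=25
n=-1: not %3==0; b=24
res-b = (-3)-24 = -27

-27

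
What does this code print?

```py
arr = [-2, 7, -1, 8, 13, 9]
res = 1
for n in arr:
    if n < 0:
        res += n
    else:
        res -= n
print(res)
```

-39

n=-2: <0, res = 1+(-2) = -1
n=7: not <0, res = (-1)-7 = -8
n=-1: <0, res = (-8)+(-1) = -9
n=8: not <0, res = (-9)-8 = -17
n=13: not <0, res = (-17)-13 = -30
n=9: not <0, res = (-30)-9 = -39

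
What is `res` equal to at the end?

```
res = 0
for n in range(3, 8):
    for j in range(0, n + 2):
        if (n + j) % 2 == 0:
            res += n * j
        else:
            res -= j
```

n=3,j=0: odd sum, res = 0-0 = 0
n=3,j=1: even sum, res = 0+3 = 3
n=3,j=2: odd sum, res = 3-2 = 1
n=3,j=3: even sum, res = 1+9 = 10
n=3,j=4: odd sum, res = 10-4 = 6
n=4,j=0: even sum, res = 6+0 = 6
n=4,j=1: odd sum, res = 6-1 = 5
n=4,j=2: even sum, res = 5+8 = 13
n=4,j=3: odd sum, res = 13-3 = 10
n=4,j=4: even sum, res = 10+16 = 26
n=4,j=5: odd sum, res = 26-5 = 21
n=5,j=0: odd sum, res = 21-0 = 21
n=5,j=1: even sum, res = 21+5 = 26
n=5,j=2: odd sum, res = 26-2 = 24
n=5,j=3: even sum, res = 24+15 = 39
n=5,j=4: odd sum, res = 39-4 = 35
n=5,j=5: even sum, res = 35+25 = 60
n=5,j=6: odd sum, res = 60-6 = 54
n=6,j=0: even sum, res = 54+0 = 54
n=6,j=1: odd sum, res = 54-1 = 53
n=6,j=2: even sum, res = 53+12 = 65
n=6,j=3: odd sum, res = 65-3 = 62
n=6,j=4: even sum, res = 62+24 = 86
n=6,j=5: odd sum, res = 86-5 = 81
n=6,j=6: even sum, res = 81+36 = 117
n=6,j=7: odd sum, res = 117-7 = 110
n=7,j=0: odd sum, res = 110-0 = 110
n=7,j=1: even sum, res = 110+7 = 117
n=7,j=2: odd sum, res = 117-2 = 115
n=7,j=3: even sum, res = 115+21 = 136
n=7,j=4: odd sum, res = 136-4 = 132
n=7,j=5: even sum, res = 132+35 = 167
n=7,j=6: odd sum, res = 167-6 = 161
n=7,j=7: even sum, res = 161+49 = 210
n=7,j=8: odd sum, res = 210-8 = 202

202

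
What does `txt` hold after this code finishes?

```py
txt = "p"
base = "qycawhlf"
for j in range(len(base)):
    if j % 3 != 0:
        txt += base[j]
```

j=0: skip
j=1: add 'y' → 'py'
j=2: add 'c' → 'pyc'
j=3: skip
j=4: add 'w' → 'pycw'
j=5: add 'h' → 'pycwh'
j=6: skip
j=7: add 'f' → 'pycwhf'

'pycwhf'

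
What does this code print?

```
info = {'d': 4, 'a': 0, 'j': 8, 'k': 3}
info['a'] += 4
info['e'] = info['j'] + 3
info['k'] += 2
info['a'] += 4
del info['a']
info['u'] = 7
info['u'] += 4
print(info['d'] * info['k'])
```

info['a'] = 0+4 = 4 → {'d': 4, 'a': 4, 'j': 8, 'k': 3}
info['e'] = info['j']+3 = 11 → {'d': 4, 'a': 4, 'j': 8, 'k': 3, 'e': 11}
info['k'] = 3+2 = 5 → {'d': 4, 'a': 4, 'j': 8, 'k': 5, 'e': 11}
info['a'] = 4+4 = 8 → {'d': 4, 'a': 8, 'j': 8, 'k': 5, 'e': 11}
del 'a' → {'d': 4, 'j': 8, 'k': 5, 'e': 11}
info['u'] = 7 → {'d': 4, 'j': 8, 'k': 5, 'e': 11, 'u': 7}
info['u'] = 7+4 = 11 → {'d': 4, 'j': 8, 'k': 5, 'e': 11, 'u': 11}
info['d']*info['k'] = 4*5 = 20

20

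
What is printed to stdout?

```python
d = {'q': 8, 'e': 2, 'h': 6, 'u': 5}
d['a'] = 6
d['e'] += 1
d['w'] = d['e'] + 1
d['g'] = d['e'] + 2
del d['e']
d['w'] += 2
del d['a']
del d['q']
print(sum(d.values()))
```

22

d['a'] = 6 → {'q': 8, 'e': 2, 'h': 6, 'u': 5, 'a': 6}
d['e'] = 2+1 = 3 → {'q': 8, 'e': 3, 'h': 6, 'u': 5, 'a': 6}
d['w'] = d['e']+1 = 4 → {'q': 8, 'e': 3, 'h': 6, 'u': 5, 'a': 6, 'w': 4}
d['g'] = d['e']+2 = 5 → {'q': 8, 'e': 3, 'h': 6, 'u': 5, 'a': 6, 'w': 4, 'g': 5}
del 'e' → {'q': 8, 'h': 6, 'u': 5, 'a': 6, 'w': 4, 'g': 5}
d['w'] = 4+2 = 6 → {'q': 8, 'h': 6, 'u': 5, 'a': 6, 'w': 6, 'g': 5}
del 'a' → {'q': 8, 'h': 6, 'u': 5, 'w': 6, 'g': 5}
del 'q' → {'h': 6, 'u': 5, 'w': 6, 'g': 5}
sum of values = 22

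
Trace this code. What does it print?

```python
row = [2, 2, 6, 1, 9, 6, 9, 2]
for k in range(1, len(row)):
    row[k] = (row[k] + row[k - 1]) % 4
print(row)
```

[2, 0, 2, 3, 0, 2, 3, 1]

k=1: row[1] = (2+2)%4 = 0 → [2, 0, 6, 1, 9, 6, 9, 2]
k=2: row[2] = (6+0)%4 = 2 → [2, 0, 2, 1, 9, 6, 9, 2]
k=3: row[3] = (1+2)%4 = 3 → [2, 0, 2, 3, 9, 6, 9, 2]
k=4: row[4] = (9+3)%4 = 0 → [2, 0, 2, 3, 0, 6, 9, 2]
k=5: row[5] = (6+0)%4 = 2 → [2, 0, 2, 3, 0, 2, 9, 2]
k=6: row[6] = (9+2)%4 = 3 → [2, 0, 2, 3, 0, 2, 3, 2]
k=7: row[7] = (2+3)%4 = 1 → [2, 0, 2, 3, 0, 2, 3, 1]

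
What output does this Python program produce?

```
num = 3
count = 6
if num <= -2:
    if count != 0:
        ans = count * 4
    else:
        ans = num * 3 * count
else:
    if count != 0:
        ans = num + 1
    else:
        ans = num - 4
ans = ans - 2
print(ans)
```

2

num=3, count=6
num <= -2 is False; count != 0 is True
→ ans = num + 1 = 4
ans = 4-2 = 2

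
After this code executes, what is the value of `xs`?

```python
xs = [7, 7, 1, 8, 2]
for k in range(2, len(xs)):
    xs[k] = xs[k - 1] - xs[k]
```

[7, 7, 6, -2, -4]

k=2: xs[2] = 7-1 = 6 → [7, 7, 6, 8, 2]
k=3: xs[3] = 6-8 = -2 → [7, 7, 6, -2, 2]
k=4: xs[4] = (-2)-2 = -4 → [7, 7, 6, -2, -4]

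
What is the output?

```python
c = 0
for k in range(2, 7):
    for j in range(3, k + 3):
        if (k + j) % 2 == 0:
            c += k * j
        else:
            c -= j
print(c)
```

215

k=2,j=3: odd sum, c = 0-3 = -3
k=2,j=4: even sum, c = (-3)+8 = 5
k=3,j=3: even sum, c = 5+9 = 14
k=3,j=4: odd sum, c = 14-4 = 10
k=3,j=5: even sum, c = 10+15 = 25
k=4,j=3: odd sum, c = 25-3 = 22
k=4,j=4: even sum, c = 22+16 = 38
k=4,j=5: odd sum, c = 38-5 = 33
k=4,j=6: even sum, c = 33+24 = 57
k=5,j=3: even sum, c = 57+15 = 72
k=5,j=4: odd sum, c = 72-4 = 68
k=5,j=5: even sum, c = 68+25 = 93
k=5,j=6: odd sum, c = 93-6 = 87
k=5,j=7: even sum, c = 87+35 = 122
k=6,j=3: odd sum, c = 122-3 = 119
k=6,j=4: even sum, c = 119+24 = 143
k=6,j=5: odd sum, c = 143-5 = 138
k=6,j=6: even sum, c = 138+36 = 174
k=6,j=7: odd sum, c = 174-7 = 167
k=6,j=8: even sum, c = 167+48 = 215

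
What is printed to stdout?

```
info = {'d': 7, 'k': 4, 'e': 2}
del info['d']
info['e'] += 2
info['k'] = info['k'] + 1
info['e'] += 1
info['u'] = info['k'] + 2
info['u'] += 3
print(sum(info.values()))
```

20

del 'd' → {'k': 4, 'e': 2}
info['e'] = 2+2 = 4 → {'k': 4, 'e': 4}
info['k'] = info['k']+1 = 5 → {'k': 5, 'e': 4}
info['e'] = 4+1 = 5 → {'k': 5, 'e': 5}
info['u'] = info['k']+2 = 7 → {'k': 5, 'e': 5, 'u': 7}
info['u'] = 7+3 = 10 → {'k': 5, 'e': 5, 'u': 10}
sum of values = 20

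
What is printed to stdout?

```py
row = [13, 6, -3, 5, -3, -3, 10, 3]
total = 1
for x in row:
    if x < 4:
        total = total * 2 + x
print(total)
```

x=13: not <4
x=6: not <4
x=-3: <4, total = 1*2+(-3) = -1
x=5: not <4
x=-3: <4, total = (-1)*2+(-3) = -5
x=-3: <4, total = (-5)*2+(-3) = -13
x=10: not <4
x=3: <4, total = (-13)*2+3 = -23

-23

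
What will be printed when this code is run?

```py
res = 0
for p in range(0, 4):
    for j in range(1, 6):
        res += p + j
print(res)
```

90

p=0,j=1: res = 0+1 = 1
p=0,j=2: res = 1+2 = 3
p=0,j=3: res = 3+3 = 6
p=0,j=4: res = 6+4 = 10
p=0,j=5: res = 10+5 = 15
p=1,j=1: res = 15+2 = 17
p=1,j=2: res = 17+3 = 20
p=1,j=3: res = 20+4 = 24
p=1,j=4: res = 24+5 = 29
p=1,j=5: res = 29+6 = 35
p=2,j=1: res = 35+3 = 38
p=2,j=2: res = 38+4 = 42
p=2,j=3: res = 42+5 = 47
p=2,j=4: res = 47+6 = 53
p=2,j=5: res = 53+7 = 60
p=3,j=1: res = 60+4 = 64
p=3,j=2: res = 64+5 = 69
p=3,j=3: res = 69+6 = 75
p=3,j=4: res = 75+7 = 82
p=3,j=5: res = 82+8 = 90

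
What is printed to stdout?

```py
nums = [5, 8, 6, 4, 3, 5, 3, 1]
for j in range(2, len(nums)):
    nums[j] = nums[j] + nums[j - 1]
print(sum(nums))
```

j=2: nums[2] = 6+8 = 14 → [5, 8, 14, 4, 3, 5, 3, 1]
j=3: nums[3] = 4+14 = 18 → [5, 8, 14, 18, 3, 5, 3, 1]
j=4: nums[4] = 3+18 = 21 → [5, 8, 14, 18, 21, 5, 3, 1]
j=5: nums[5] = 5+21 = 26 → [5, 8, 14, 18, 21, 26, 3, 1]
j=6: nums[6] = 3+26 = 29 → [5, 8, 14, 18, 21, 26, 29, 1]
j=7: nums[7] = 1+29 = 30 → [5, 8, 14, 18, 21, 26, 29, 30]
sum = 151

151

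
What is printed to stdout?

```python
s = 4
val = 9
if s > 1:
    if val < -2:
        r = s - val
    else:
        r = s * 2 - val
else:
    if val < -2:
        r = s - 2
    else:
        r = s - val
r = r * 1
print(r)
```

-1

s=4, val=9
s > 1 is True; val < -2 is False
→ r = s * 2 - val = -1
r = (-1)*1 = -1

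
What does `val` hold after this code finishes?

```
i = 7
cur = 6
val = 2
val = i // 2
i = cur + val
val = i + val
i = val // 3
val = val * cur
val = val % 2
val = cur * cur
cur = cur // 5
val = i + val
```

40

val = 7//2 = 3
i = 6+3 = 9
val = 9+3 = 12
i = 12//3 = 4
val = 12*6 = 72
val = 72%2 = 0
val = 6*6 = 36
cur = 6//5 = 1
val = 4+36 = 40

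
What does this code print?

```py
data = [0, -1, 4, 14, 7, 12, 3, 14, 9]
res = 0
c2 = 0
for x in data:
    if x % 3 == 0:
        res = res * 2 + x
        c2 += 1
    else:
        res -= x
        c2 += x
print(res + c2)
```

-115

x=0: %3==0, res = 0*2+0 = 0; c2=1
x=-1: not %3==0, res = 0-(-1) = 1; c2=0
x=4: not %3==0, res = 1-4 = -3; c2=4
x=14: not %3==0, res = (-3)-14 = -17; c2=18
x=7: not %3==0, res = (-17)-7 = -24; c2=25
x=12: %3==0, res = (-24)*2+12 = -36; c2=26
x=3: %3==0, res = (-36)*2+3 = -69; c2=27
x=14: not %3==0, res = (-69)-14 = -83; c2=41
x=9: %3==0, res = (-83)*2+9 = -157; c2=42
res+c2 = (-157)+42 = -115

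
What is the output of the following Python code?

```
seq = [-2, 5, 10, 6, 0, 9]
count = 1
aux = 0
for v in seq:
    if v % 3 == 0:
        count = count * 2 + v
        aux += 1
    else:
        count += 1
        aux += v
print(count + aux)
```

v=-2: not %3==0, count = 1+1 = 2; aux=-2
v=5: not %3==0, count = 2+1 = 3; aux=3
v=10: not %3==0, count = 3+1 = 4; aux=13
v=6: %3==0, count = 4*2+6 = 14; aux=14
v=0: %3==0, count = 14*2+0 = 28; aux=15
v=9: %3==0, count = 28*2+9 = 65; aux=16
count+aux = 65+16 = 81

81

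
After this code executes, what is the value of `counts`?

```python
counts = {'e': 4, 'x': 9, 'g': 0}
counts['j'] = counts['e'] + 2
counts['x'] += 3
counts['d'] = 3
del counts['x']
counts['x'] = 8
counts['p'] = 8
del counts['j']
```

{'e': 4, 'g': 0, 'd': 3, 'x': 8, 'p': 8}

counts['j'] = counts['e']+2 = 6 → {'e': 4, 'x': 9, 'g': 0, 'j': 6}
counts['x'] = 9+3 = 12 → {'e': 4, 'x': 12, 'g': 0, 'j': 6}
counts['d'] = 3 → {'e': 4, 'x': 12, 'g': 0, 'j': 6, 'd': 3}
del 'x' → {'e': 4, 'g': 0, 'j': 6, 'd': 3}
counts['x'] = 8 → {'e': 4, 'g': 0, 'j': 6, 'd': 3, 'x': 8}
counts['p'] = 8 → {'e': 4, 'g': 0, 'j': 6, 'd': 3, 'x': 8, 'p': 8}
del 'j' → {'e': 4, 'g': 0, 'd': 3, 'x': 8, 'p': 8}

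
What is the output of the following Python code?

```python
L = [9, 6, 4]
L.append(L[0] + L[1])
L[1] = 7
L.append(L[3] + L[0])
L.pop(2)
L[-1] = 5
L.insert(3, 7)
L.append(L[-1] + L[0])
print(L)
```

append L[0]+L[1] = 9+6 = 15 → [9, 6, 4, 15]
L[1] = 7 → [9, 7, 4, 15]
append L[3]+L[0] = 15+9 = 24 → [9, 7, 4, 15, 24]
pop(2) removes 4 → [9, 7, 15, 24]
L[-1] = 5 → [9, 7, 15, 5]
insert 7 at 3 → [9, 7, 15, 7, 5]
append L[-1]+L[0] = 5+9 = 14 → [9, 7, 15, 7, 5, 14]

[9, 7, 15, 7, 5, 14]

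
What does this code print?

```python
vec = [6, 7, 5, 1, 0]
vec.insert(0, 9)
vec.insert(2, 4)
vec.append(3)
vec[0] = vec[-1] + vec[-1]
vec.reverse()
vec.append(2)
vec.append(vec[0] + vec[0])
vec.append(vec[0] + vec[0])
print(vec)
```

[3, 0, 1, 5, 7, 4, 6, 6, 2, 6, 6]

insert 9 at 0 → [9, 6, 7, 5, 1, 0]
insert 4 at 2 → [9, 6, 4, 7, 5, 1, 0]
append 3 → [9, 6, 4, 7, 5, 1, 0, 3]
vec[0] = vec[-1]+vec[-1] = 3+3 = 6 → [6, 6, 4, 7, 5, 1, 0, 3]
reverse → [3, 0, 1, 5, 7, 4, 6, 6]
append 2 → [3, 0, 1, 5, 7, 4, 6, 6, 2]
append vec[0]+vec[0] = 3+3 = 6 → [3, 0, 1, 5, 7, 4, 6, 6, 2, 6]
append vec[0]+vec[0] = 3+3 = 6 → [3, 0, 1, 5, 7, 4, 6, 6, 2, 6, 6]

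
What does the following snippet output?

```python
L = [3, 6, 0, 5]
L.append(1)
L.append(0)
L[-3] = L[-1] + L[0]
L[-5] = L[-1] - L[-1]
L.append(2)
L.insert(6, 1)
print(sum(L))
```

append 1 → [3, 6, 0, 5, 1]
append 0 → [3, 6, 0, 5, 1, 0]
L[-3] = L[-1]+L[0] = 0+3 = 3 → [3, 6, 0, 3, 1, 0]
L[-5] = L[-1]-L[-1] = 0-0 = 0 → [3, 0, 0, 3, 1, 0]
append 2 → [3, 0, 0, 3, 1, 0, 2]
insert 1 at 6 → [3, 0, 0, 3, 1, 0, 1, 2]
sum = 10

10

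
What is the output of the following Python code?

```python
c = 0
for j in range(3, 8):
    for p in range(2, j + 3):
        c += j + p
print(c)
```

j=3,p=2: c = 0+5 = 5
j=3,p=3: c = 5+6 = 11
j=3,p=4: c = 11+7 = 18
j=3,p=5: c = 18+8 = 26
j=4,p=2: c = 26+6 = 32
j=4,p=3: c = 32+7 = 39
j=4,p=4: c = 39+8 = 47
j=4,p=5: c = 47+9 = 56
j=4,p=6: c = 56+10 = 66
j=5,p=2: c = 66+7 = 73
j=5,p=3: c = 73+8 = 81
j=5,p=4: c = 81+9 = 90
j=5,p=5: c = 90+10 = 100
j=5,p=6: c = 100+11 = 111
j=5,p=7: c = 111+12 = 123
j=6,p=2: c = 123+8 = 131
j=6,p=3: c = 131+9 = 140
j=6,p=4: c = 140+10 = 150
j=6,p=5: c = 150+11 = 161
j=6,p=6: c = 161+12 = 173
j=6,p=7: c = 173+13 = 186
j=6,p=8: c = 186+14 = 200
j=7,p=2: c = 200+9 = 209
j=7,p=3: c = 209+10 = 219
j=7,p=4: c = 219+11 = 230
j=7,p=5: c = 230+12 = 242
j=7,p=6: c = 242+13 = 255
j=7,p=7: c = 255+14 = 269
j=7,p=8: c = 269+15 = 284
j=7,p=9: c = 284+16 = 300

300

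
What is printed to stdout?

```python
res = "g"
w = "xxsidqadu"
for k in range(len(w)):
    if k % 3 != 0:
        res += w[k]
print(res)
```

gxsdqdu

k=0: skip
k=1: add 'x' → 'gx'
k=2: add 's' → 'gxs'
k=3: skip
k=4: add 'd' → 'gxsd'
k=5: add 'q' → 'gxsdq'
k=6: skip
k=7: add 'd' → 'gxsdqd'
k=8: add 'u' → 'gxsdqdu'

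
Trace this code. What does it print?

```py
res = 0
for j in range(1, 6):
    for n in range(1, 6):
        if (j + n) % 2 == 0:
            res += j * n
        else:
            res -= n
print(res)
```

j=1,n=1: even sum, res = 0+1 = 1
j=1,n=2: odd sum, res = 1-2 = -1
j=1,n=3: even sum, res = (-1)+3 = 2
j=1,n=4: odd sum, res = 2-4 = -2
j=1,n=5: even sum, res = (-2)+5 = 3
j=2,n=1: odd sum, res = 3-1 = 2
j=2,n=2: even sum, res = 2+4 = 6
j=2,n=3: odd sum, res = 6-3 = 3
j=2,n=4: even sum, res = 3+8 = 11
j=2,n=5: odd sum, res = 11-5 = 6
j=3,n=1: even sum, res = 6+3 = 9
j=3,n=2: odd sum, res = 9-2 = 7
j=3,n=3: even sum, res = 7+9 = 16
j=3,n=4: odd sum, res = 16-4 = 12
j=3,n=5: even sum, res = 12+15 = 27
j=4,n=1: odd sum, res = 27-1 = 26
j=4,n=2: even sum, res = 26+8 = 34
j=4,n=3: odd sum, res = 34-3 = 31
j=4,n=4: even sum, res = 31+16 = 47
j=4,n=5: odd sum, res = 47-5 = 42
j=5,n=1: even sum, res = 42+5 = 47
j=5,n=2: odd sum, res = 47-2 = 45
j=5,n=3: even sum, res = 45+15 = 60
j=5,n=4: odd sum, res = 60-4 = 56
j=5,n=5: even sum, res = 56+25 = 81

81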